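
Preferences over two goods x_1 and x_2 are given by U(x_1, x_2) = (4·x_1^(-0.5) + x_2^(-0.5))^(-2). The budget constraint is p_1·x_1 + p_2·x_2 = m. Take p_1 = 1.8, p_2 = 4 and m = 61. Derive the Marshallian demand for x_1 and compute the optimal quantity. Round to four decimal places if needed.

MU_x_1 ∝ 4·x_1^(-1.5), MU_x_2 ∝ x_2^(-1.5), so MRS = 4·(x_2/x_1)^(1.5) = p_1/p_2.
Solve for the ratio: x_2/x_1 = [(1/4)·p_1/p_2]^(2/3).
With the ratio pinned down, the budget gives x_1* = m/(p_1 + p_2·(x_2/x_1)) and x_2* = (x_2/x_1)·x_1*.
Numerically x_2/x_1 = 0.233042, so x_1* = 61/(1.8 + 4·0.233042) = 22.3266.

x_1* = 22.3266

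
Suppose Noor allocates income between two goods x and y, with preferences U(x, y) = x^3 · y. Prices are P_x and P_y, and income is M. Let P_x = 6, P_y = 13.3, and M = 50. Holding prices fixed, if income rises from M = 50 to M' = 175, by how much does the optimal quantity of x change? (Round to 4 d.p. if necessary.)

MU_x/MU_y = (3·y)/(x); tangency sets this equal to P_x/P_y.
Rearranging, P_y·y = (1/3)·P_x·x. Substituting into the budget gives P_x·x·(1 + (1/3)) = M.
Demand: x*(P_x,P_y,M) = 0.75·M/P_x and y* = 0.25·M/P_y.
At P_x=6, P_y=13.3, M=50: x* = 0.75·50/6 = 6.25.
At M' = 175: x* = 21.875. Change: 21.875 − 6.25 = 15.625.

Δx* = 15.625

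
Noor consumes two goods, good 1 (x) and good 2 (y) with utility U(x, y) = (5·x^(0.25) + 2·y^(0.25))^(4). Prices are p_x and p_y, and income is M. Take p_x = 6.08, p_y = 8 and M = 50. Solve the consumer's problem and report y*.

y* = 1.3247

MRS = MU_x/MU_y = (5/2)·(y/x)^(0.75). Set equal to p_x/p_y.
Solve for the ratio: y/x = [(2/5)·p_x/p_y]^(4/3).
Substitute y = (y/x)·x into the budget: x* = M/(p_x + p_y·(y/x)).
Numerically y/x = 0.204408, so x* = 50/(6.08 + 8·0.204408) = 6.4807 and y* = 0.204408·6.4807 = 1.3247.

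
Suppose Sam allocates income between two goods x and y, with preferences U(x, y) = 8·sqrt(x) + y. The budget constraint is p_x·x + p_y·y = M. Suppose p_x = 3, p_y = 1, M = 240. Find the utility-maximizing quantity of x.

Utility is quasi-linear in y; the FOC for x is 4/√x = p_x/p_y.
Solve: √x = 4·p_y/p_x, so x*(p_x,p_y) = (4·p_y/p_x)², and y* = (M − p_x·x*)/p_y.
Plugging in: x* = (4·1/3)² = 1.7778.

x* = 1.7778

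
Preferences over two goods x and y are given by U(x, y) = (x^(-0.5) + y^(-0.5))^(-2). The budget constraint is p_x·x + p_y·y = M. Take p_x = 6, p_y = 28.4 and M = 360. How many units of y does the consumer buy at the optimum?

With the ratio pinned down, the budget gives x* = M/(p_x + p_y·(y/x)) and y* = (y/x)·x*.
Numerically y/x = 0.354722, so x* = 360/(6 + 28.4·0.354722) = 22.3963 and y* = 0.354722·22.3963 = 7.9445.

y* = 7.9445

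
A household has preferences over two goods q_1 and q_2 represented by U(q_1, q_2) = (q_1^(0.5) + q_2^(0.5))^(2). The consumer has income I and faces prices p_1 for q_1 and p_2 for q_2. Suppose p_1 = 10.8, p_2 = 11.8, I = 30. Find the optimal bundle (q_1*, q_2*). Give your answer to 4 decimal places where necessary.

With the ratio pinned down, the budget gives q_1* = I/(p_1 + p_2·(q_2/q_1)) and q_2* = (q_2/q_1)·q_1*.
Numerically q_2/q_1 = 0.83769, so q_1* = 30/(10.8 + 11.8·0.83769) = 1.4503 and q_2* = 0.83769·1.4503 = 1.2149.

q_1* = 1.4503, q_2* = 1.2149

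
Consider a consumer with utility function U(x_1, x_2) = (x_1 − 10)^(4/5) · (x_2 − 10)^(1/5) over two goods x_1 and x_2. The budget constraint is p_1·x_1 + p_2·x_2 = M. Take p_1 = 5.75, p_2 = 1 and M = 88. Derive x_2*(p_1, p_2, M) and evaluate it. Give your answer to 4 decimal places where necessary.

x_2* = 14.1

MRS = 4·(x_2−10)/(x_1−10). Tangency with p_1/p_2 gives x_2−10 = (1/4)·(p_1/p_2)·(x_1−10).
Substituting into the budget: x_1* = 10 + 0.8·(M − 10·p_1 − 10·p_2)/p_1, and x_2* = 10 + 0.2·(…)/p_2.
Discretionary income = 88 − 10·5.75 − 10·1 = 20.5; x_2* = 10 + 0.2·20.5/1 = 14.1.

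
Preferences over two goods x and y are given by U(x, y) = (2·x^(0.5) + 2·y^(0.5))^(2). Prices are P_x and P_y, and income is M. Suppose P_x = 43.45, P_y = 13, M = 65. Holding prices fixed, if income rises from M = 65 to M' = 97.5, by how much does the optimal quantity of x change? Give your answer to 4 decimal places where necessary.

Substitute y = (y/x)·x into the budget: x* = M/(P_x + P_y·(y/x)).
Numerically y/x = 11.171021, so x* = 65/(43.45 + 13·11.171021) = 0.3445.
At M' = 97.5: x* = 0.5168. Change: 0.5168 − 0.3445 = 0.1723.

Δx* = 0.1723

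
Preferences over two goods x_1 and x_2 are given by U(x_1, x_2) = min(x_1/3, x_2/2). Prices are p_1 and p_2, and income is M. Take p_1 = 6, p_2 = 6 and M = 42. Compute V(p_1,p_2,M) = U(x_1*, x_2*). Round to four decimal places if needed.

V = 1.4

With perfect complements, no substitution: consume in ratio x_1:x_2 = 3:2.
Budget: p_1·x_1 + p_2·(2/3)·x_1 = M, so (3·p_1 + 2·p_2)·x_1 = 3·M.
Demand: x_1*(p_1,p_2,M) = 3·M/(3·p_1 + 2·p_2), x_2* = 2·M/(3·p_1 + 2·p_2).
Here 3·6 + 2·6 = 30, giving x_1* = 4.2 and x_2* = 2.8.
Utility at the optimum: U(4.2, 2.8) = 1.4.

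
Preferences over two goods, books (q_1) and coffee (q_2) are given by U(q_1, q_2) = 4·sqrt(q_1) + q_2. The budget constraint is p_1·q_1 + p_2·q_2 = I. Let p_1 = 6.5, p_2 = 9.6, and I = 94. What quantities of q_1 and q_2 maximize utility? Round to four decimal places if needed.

MU_q_1 = 2/√q_1, MU_q_2 = 1. Tangency: 2/√q_1 = p_1/p_2.
Solve: √q_1 = 2·p_2/p_1, so q_1*(p_1,p_2) = (2·p_2/p_1)², and q_2* = (I − p_1·q_1*)/p_2.
Plugging in: q_1* = (2·9.6/6.5)² = 8.7252, q_2* = 3.884.

q_1* = 8.7252, q_2* = 3.884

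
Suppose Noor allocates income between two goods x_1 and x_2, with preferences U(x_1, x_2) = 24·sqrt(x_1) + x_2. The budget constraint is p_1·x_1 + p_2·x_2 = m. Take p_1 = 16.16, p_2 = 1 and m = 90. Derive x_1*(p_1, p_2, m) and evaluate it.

x_1* = 0.5514

Utility is quasi-linear in x_2; the FOC for x_1 is 12/√x_1 = p_1/p_2.
Thus x_1* = (12·p_2/p_1)² — independent of m — with the rest of income spent on x_2.
Plugging in: x_1* = (12·1/16.16)² = 0.5514.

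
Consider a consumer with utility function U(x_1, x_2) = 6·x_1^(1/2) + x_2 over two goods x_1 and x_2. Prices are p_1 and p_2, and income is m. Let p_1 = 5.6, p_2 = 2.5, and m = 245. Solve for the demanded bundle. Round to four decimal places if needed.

x_1* = 1.7937, x_2* = 93.9821

Set MRS = p_1/p_2: 3·x_1^(−1/2) = p_1/p_2.
Solve: √x_1 = 3·p_2/p_1, so x_1*(p_1,p_2) = (3·p_2/p_1)², and x_2* = (m − p_1·x_1*)/p_2.
Plugging in: x_1* = (3·2.5/5.6)² = 1.7937, x_2* = 93.9821.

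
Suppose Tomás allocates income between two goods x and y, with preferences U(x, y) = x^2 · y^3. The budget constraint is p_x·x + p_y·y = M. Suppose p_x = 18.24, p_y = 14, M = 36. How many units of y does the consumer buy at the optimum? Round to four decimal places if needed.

Tangency: MRS = (2/3)·y/x = p_x/p_y.
Rearranging, p_y·y = (3/2)·p_x·x. Substituting into the budget gives p_x·x·(1 + (3/2)) = M.
Demand: x*(p_x,p_y,M) = 0.4·M/p_x and y* = 0.6·M/p_y.
At p_x=18.24, p_y=14, M=36: y* = 0.6·36/14 = 1.5429.

y* = 1.5429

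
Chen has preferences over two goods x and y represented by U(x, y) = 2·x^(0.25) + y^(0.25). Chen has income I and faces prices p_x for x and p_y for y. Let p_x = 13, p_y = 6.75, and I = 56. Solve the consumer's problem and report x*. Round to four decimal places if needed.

From the CES first-order condition, 2·(y/x)^(0.75) = p_x/p_y.
Hence y/x = ((1/2)·p_x/p_y)^(1/(0.75)), i.e. raised to the 4/3 power.
With the ratio pinned down, the budget gives x* = I/(p_x + p_y·(y/x)) and y* = (y/x)·x*.
Numerically y/x = 0.950925, so x* = 56/(13 + 6.75·0.950925) = 2.8838.

x* = 2.8838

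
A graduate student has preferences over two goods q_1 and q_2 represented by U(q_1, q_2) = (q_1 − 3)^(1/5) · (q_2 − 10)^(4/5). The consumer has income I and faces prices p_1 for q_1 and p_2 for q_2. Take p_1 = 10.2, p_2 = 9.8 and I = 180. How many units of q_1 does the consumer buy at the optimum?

q_1* = 4.0078

After buying the subsistence bundle (3, 10), a share 0.2 of the remaining income goes to q_1: q_1* = 3 + 0.2·(I − 3p_1 − 10p_2)/p_1.
Discretionary income = 180 − 3·10.2 − 10·9.8 = 51.4; q_1* = 3 + 0.2·51.4/10.2 = 4.0078.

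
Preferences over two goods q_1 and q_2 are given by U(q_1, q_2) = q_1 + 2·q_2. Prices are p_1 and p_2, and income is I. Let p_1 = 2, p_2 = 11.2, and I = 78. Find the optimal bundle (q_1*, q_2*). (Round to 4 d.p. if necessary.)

q_1* = 39, q_2* = 0

Linear utility — the consumer picks whichever good has higher MU/price: 1/2 = 0.5 vs 2/11.2 = 0.1786.
q_1 gives more utility per dollar, so spend all income on q_1: q_1* = I/p_1, q_2* = 0.
Numerically: q_1* = 39, q_2* = 0.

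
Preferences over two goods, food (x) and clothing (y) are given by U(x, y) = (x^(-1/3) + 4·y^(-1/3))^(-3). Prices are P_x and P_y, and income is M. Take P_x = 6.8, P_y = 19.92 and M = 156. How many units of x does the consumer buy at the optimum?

From the CES first-order condition, (1/4)·(y/x)^(4/3) = P_x/P_y.
Hence y/x = (4·P_x/P_y)^(1/(4/3)), i.e. raised to the 0.75 power.
With the ratio pinned down, the budget gives x* = M/(P_x + P_y·(y/x)) and y* = (y/x)·x*.
Numerically y/x = 1.263164, so x* = 156/(6.8 + 19.92·1.263164) = 4.8808.

x* = 4.8808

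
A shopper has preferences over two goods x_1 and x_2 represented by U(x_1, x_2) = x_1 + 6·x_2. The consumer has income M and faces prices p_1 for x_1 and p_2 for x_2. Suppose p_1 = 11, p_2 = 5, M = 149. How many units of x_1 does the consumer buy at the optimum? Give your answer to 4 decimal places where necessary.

x_1* = 0

Perfect substitutes: compare marginal utility per dollar. 1/p_1 vs 6/p_2 → 0.0909 vs 1.2.
x_2 gives more utility per dollar, so spend all income on x_2: x_2* = M/p_2, x_1* = 0.
Numerically: x_1* = 0, x_2* = 29.8.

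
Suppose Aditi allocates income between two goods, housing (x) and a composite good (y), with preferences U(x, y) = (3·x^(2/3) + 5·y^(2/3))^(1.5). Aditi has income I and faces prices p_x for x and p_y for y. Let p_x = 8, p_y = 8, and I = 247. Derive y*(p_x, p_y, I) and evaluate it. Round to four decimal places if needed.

y* = 25.3906

MU_x ∝ 3·x^(-1/3), MU_y ∝ 5·y^(-1/3), so MRS = (3/5)·(y/x)^(1/3) = p_x/p_y.
Solve for the ratio: y/x = [(5/3)·p_x/p_y]^(3).
Substitute y = (y/x)·x into the budget: x* = I/(p_x + p_y·(y/x)).
Numerically y/x = 4.62963, so x* = 247/(8 + 8·4.62963) = 5.4844 and y* = 4.62963·5.4844 = 25.3906.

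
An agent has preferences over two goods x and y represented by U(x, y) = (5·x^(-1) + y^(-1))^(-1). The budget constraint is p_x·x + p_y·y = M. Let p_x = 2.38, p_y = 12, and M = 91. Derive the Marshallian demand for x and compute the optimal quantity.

x* = 19.0777

MU_x ∝ 5·x^(-2), MU_y ∝ y^(-2), so MRS = 5·(y/x)^(2) = p_x/p_y.
Hence y/x = ((1/5)·p_x/p_y)^(1/(2)), i.e. raised to the 0.5 power.
Substitute y = (y/x)·x into the budget: x* = M/(p_x + p_y·(y/x)).
Numerically y/x = 0.199165, so x* = 91/(2.38 + 12·0.199165) = 19.0777.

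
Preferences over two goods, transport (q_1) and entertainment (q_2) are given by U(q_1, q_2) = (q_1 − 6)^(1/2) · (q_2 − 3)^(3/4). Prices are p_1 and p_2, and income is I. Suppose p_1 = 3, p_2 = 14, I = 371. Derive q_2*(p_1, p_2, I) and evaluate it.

q_2* = 16.3286

This is Cobb-Douglas in (q_1−6, q_2−3): tangency gives 0.5·p_2·(q_2−3) = 0.75·p_1·(q_1−6).
After buying the subsistence bundle (6, 3), a share 0.4 of the remaining income goes to q_1: q_1* = 6 + 0.4·(I − 6p_1 − 3p_2)/p_1.
Discretionary income = 371 − 6·3 − 3·14 = 311; q_2* = 3 + 0.6·311/14 = 16.3286.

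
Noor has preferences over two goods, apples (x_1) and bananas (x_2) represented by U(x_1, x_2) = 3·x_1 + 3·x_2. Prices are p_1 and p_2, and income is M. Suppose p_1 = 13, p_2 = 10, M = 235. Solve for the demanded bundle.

Linear utility — the consumer picks whichever good has higher MU/price: 3/13 = 0.2308 vs 3/10 = 0.3.
x_2 gives more utility per dollar, so spend all income on x_2: x_2* = M/p_2, x_1* = 0.
Numerically: x_1* = 0, x_2* = 23.5.

x_1* = 0, x_2* = 23.5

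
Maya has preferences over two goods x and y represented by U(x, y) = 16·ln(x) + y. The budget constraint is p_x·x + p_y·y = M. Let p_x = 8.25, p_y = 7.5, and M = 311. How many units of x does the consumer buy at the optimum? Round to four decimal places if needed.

x* = 14.5455

So x*(p_x,p_y) = 16·p_y/p_x, independent of income; and y* = (M − 16·p_y)/p_y.
At the given prices: x* = 16·7.5/8.25 = 14.5455.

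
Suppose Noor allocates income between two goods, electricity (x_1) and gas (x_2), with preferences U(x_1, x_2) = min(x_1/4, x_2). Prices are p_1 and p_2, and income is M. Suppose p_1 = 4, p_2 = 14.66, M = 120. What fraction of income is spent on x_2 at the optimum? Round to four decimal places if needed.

share on x_2 = 0.4781

Leontief preferences: the optimum is at the kink where x_1/4 = x_2/1, i.e. x_2 = (1/4)·x_1.
Budget: p_1·x_1 + p_2·(1/4)·x_1 = M, so (4·p_1 + p_2)·x_1 = 4·M.
Demand: x_1*(p_1,p_2,M) = 4·M/(4·p_1 + p_2), x_2* = M/(4·p_1 + p_2).
Here 4·4 + 14.66 = 30.66, giving x_1* = 15.6556 and x_2* = 3.9139.
Expenditure on x_2: 14.66·3.9139 = 57.3777; share = 0.4781.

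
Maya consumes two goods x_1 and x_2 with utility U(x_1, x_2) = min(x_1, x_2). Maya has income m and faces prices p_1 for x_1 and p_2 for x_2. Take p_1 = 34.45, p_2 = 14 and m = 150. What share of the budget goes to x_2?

Demand: x_1*(p_1,p_2,m) = m/(p_1 + p_2), x_2* = m/(p_1 + p_2).
Here 34.45 + 14 = 48.45, giving x_1* = 3.096 and x_2* = 3.096.
Expenditure on x_2: 14·3.096 = 43.3437; share = 0.289.

share on x_2 = 0.289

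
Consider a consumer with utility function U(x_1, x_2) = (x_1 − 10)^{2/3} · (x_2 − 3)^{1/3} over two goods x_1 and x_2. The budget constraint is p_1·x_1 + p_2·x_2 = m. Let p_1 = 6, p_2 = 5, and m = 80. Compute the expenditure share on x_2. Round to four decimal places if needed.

Substituting into the budget: x_1* = 10 + 2/3·(m − 10·p_1 − 3·p_2)/p_1, and x_2* = 3 + 1/3·(…)/p_2.
Discretionary income = 80 − 10·6 − 3·5 = 5; x_1* = 10 + 2/3·5/6 = 10.5556; x_2* = 3 + 1/3·5/5 = 3.3333.
Expenditure on x_2: 5·3.3333 = 16.6667; share = 0.2083.

share on x_2 = 0.2083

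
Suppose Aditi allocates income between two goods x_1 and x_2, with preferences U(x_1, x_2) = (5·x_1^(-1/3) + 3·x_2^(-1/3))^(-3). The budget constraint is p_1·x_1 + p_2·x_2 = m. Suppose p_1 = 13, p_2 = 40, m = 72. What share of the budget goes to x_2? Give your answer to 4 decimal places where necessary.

Substitute x_2 = (x_2/x_1)·x_1 into the budget: x_1* = m/(p_1 + p_2·(x_2/x_1)).
Numerically x_2/x_1 = 0.293444, so x_1* = 72/(13 + 40·0.293444) = 2.9105 and x_2* = 0.293444·2.9105 = 0.8541.
Expenditure on x_2: 40·0.8541 = 34.1631; share = 0.4745.

share on x_2 = 0.4745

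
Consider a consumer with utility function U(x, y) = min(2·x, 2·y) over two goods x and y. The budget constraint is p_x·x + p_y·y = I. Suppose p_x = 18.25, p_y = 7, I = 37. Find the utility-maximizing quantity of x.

x* = 1.4653

With perfect complements, no substitution: consume in ratio x:y = 2:2.
Budget: p_x·x + p_y·x = I, so (2·p_x + 2·p_y)·x = 2·I.
Demand: x*(p_x,p_y,I) = 2·I/(2·p_x + 2·p_y), y* = 2·I/(2·p_x + 2·p_y).
Here 2·18.25 + 2·7 = 50.5, giving x* = 1.4653.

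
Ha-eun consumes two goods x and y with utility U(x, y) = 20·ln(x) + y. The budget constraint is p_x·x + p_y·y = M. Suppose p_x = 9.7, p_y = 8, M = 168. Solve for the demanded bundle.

x* = 16.4948, y* = 1

MU_x = 20/x, MU_y = 1. Tangency: 20/x = p_x/p_y.
So x*(p_x,p_y) = 20·p_y/p_x, independent of income; and y* = (M − 20·p_y)/p_y.
At the given prices: x* = 20·8/9.7 = 16.4948, and y* = 1.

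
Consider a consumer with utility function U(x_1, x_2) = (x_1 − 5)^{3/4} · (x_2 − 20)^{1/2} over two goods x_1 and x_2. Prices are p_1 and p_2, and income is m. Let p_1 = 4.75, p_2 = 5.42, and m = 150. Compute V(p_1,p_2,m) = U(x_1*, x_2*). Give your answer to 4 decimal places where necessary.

Let x_1' = x_1−5, x_2' = x_2−20. MRS = (3/2)·x_2'/x_1' = p_1/p_2.
Substituting into the budget: x_1* = 5 + 0.6·(m − 5·p_1 − 20·p_2)/p_1, and x_2* = 20 + 0.4·(…)/p_2.
Discretionary income = 150 − 5·4.75 − 20·5.42 = 17.85; x_1* = 5 + 0.6·17.85/4.75 = 7.2547; x_2* = 20 + 0.4·17.85/5.42 = 21.3173.
Utility at the optimum: U(7.2547, 21.3173) = 2.1119.

V = 2.1119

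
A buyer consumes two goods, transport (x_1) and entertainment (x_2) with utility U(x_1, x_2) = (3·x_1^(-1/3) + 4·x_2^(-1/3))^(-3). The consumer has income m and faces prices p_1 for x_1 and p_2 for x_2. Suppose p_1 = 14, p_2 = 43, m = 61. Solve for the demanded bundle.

x_1* = 1.6488, x_2* = 0.8818

MRS = MU_x_1/MU_x_2 = (3/4)·(x_2/x_1)^(4/3). Set equal to p_1/p_2.
Hence x_2/x_1 = ((4/3)·p_1/p_2)^(1/(4/3)), i.e. raised to the 0.75 power.
Substitute x_2 = (x_2/x_1)·x_1 into the budget: x_1* = m/(p_1 + p_2·(x_2/x_1)).
Numerically x_2/x_1 = 0.534809, so x_1* = 61/(14 + 43·0.534809) = 1.6488 and x_2* = 0.534809·1.6488 = 0.8818.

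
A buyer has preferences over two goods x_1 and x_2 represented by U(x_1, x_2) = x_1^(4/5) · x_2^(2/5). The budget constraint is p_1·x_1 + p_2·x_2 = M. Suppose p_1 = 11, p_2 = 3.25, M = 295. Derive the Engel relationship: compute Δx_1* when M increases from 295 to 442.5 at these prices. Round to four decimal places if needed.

MU_x_1/MU_x_2 = (0.8·x_2)/(0.4·x_1); tangency sets this equal to p_1/p_2.
So 0.8·p_2·x_2 = 0.4·p_1·x_1; combined with the budget, a share 2/3 of income goes to x_1.
Demand: x_1*(p_1,p_2,M) = 2/3·M/p_1 and x_2* = 1/3·M/p_2.
At p_1=11, p_2=3.25, M=295: x_1* = 2/3·295/11 = 17.8788.
At M' = 442.5: x_1* = 26.8182. Change: 26.8182 − 17.8788 = 8.9394.

Δx_1* = 8.9394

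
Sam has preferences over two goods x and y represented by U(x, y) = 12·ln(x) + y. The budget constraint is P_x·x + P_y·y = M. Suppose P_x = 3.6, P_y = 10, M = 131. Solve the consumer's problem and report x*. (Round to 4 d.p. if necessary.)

x* = 33.3333

Set MRS = P_x/P_y: (12/x)/1 = P_x/P_y.
So x*(P_x,P_y) = 12·P_y/P_x, independent of income; and y* = (M − 12·P_y)/P_y.
At the given prices: x* = 12·10/3.6 = 33.3333.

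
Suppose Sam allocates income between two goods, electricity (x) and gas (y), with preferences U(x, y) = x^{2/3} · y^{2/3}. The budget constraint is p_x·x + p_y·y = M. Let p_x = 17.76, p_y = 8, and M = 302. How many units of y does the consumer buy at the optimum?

The MRS is y/x. Set MRS = p_x/p_y.
Rearranging, p_y·y = p_x·x. Substituting into the budget gives p_x·x·(1 + 1) = M.
Demand: x*(p_x,p_y,M) = 0.5·M/p_x and y* = 0.5·M/p_y.
At p_x=17.76, p_y=8, M=302: y* = 0.5·302/8 = 18.875.

y* = 18.875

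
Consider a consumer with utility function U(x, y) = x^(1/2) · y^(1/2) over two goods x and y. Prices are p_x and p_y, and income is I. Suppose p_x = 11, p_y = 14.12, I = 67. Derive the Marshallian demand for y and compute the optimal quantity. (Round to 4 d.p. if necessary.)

Demand: x*(p_x,p_y,I) = 0.5·I/p_x and y* = 0.5·I/p_y.
At p_x=11, p_y=14.12, I=67: y* = 0.5·67/14.12 = 2.3725.

y* = 2.3725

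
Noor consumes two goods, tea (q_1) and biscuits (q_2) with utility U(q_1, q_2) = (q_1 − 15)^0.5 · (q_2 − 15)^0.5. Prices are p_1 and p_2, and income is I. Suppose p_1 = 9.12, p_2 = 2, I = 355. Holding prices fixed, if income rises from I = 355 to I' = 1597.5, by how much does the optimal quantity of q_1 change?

This is Cobb-Douglas in (q_1−15, q_2−15): tangency gives 0.5·p_2·(q_2−15) = 0.5·p_1·(q_1−15).
Substituting into the budget: q_1* = 15 + 0.5·(I − 15·p_1 − 15·p_2)/p_1, and q_2* = 15 + 0.5·(…)/p_2.
Discretionary income = 355 − 15·9.12 − 15·2 = 188.2; q_1* = 15 + 0.5·188.2/9.12 = 25.318.
At I' = 1597.5: q_1* = 93.4375. Change: 93.4375 − 25.318 = 68.1195.

Δq_1* = 68.1195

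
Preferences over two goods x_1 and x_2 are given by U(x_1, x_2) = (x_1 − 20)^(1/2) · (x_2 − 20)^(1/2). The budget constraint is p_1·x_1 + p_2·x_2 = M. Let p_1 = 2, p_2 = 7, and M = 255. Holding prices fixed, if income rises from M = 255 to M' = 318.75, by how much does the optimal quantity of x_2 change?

This is Cobb-Douglas in (x_1−20, x_2−20): tangency gives 0.5·p_2·(x_2−20) = 0.5·p_1·(x_1−20).
After buying the subsistence bundle (20, 20), a share 0.5 of the remaining income goes to x_1: x_1* = 20 + 0.5·(M − 20p_1 − 20p_2)/p_1.
Discretionary income = 255 − 20·2 − 20·7 = 75; x_2* = 20 + 0.5·75/7 = 25.3571.
At M' = 318.75: x_2* = 29.9107. Change: 29.9107 − 25.3571 = 4.5536.

Δx_2* = 4.5536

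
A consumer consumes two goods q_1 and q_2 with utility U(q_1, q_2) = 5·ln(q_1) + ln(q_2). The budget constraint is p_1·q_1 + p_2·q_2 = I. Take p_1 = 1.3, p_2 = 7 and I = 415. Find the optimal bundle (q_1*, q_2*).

q_1* = 266.0256, q_2* = 9.881

Demand: q_1*(p_1,p_2,I) = 5/6·I/p_1 and q_2* = 1/6·I/p_2.
At p_1=1.3, p_2=7, I=415: q_1* = 5/6·415/1.3 = 266.0256, q_2* = 9.881.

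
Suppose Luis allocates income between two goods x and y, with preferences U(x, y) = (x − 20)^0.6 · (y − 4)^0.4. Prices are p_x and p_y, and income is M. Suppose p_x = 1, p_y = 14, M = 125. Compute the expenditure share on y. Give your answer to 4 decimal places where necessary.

share on y = 0.6048

MRS = (3/2)·(y−4)/(x−20). Tangency with p_x/p_y gives y−4 = (2/3)·(p_x/p_y)·(x−20).
After buying the subsistence bundle (20, 4), a share 0.6 of the remaining income goes to x: x* = 20 + 0.6·(M − 20p_x − 4p_y)/p_x.
Discretionary income = 125 − 20·1 − 4·14 = 49; x* = 20 + 0.6·49/1 = 49.4; y* = 4 + 0.4·49/14 = 5.4.
Expenditure on y: 14·5.4 = 75.6; share = 0.6048.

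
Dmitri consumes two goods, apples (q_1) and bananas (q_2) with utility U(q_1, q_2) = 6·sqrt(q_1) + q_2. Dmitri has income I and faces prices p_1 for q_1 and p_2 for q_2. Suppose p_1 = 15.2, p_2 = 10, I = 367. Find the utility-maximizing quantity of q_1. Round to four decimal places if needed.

q_1* = 3.8954

Utility is quasi-linear in q_2; the FOC for q_1 is 3/√q_1 = p_1/p_2.
Thus q_1* = (3·p_2/p_1)² — independent of I — with the rest of income spent on q_2.
Plugging in: q_1* = (3·10/15.2)² = 3.8954.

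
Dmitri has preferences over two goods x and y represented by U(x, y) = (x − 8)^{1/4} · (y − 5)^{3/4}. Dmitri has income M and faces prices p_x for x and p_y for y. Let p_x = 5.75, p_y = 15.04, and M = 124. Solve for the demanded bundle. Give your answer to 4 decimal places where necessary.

Let x' = x−8, y' = y−5. MRS = (1/3)·y'/x' = p_x/p_y.
Substituting into the budget: x* = 8 + 0.25·(M − 8·p_x − 5·p_y)/p_x, and y* = 5 + 0.75·(…)/p_y.
Discretionary income = 124 − 8·5.75 − 5·15.04 = 2.8; x* = 8 + 0.25·2.8/5.75 = 8.1217; y* = 5 + 0.75·2.8/15.04 = 5.1396.

x* = 8.1217, y* = 5.1396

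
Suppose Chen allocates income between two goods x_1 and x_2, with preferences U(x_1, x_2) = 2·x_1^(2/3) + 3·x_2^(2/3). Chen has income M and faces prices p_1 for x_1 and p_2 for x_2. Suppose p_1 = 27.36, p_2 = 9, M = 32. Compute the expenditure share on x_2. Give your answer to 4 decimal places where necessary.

MU_x_1 ∝ 2·x_1^(-1/3), MU_x_2 ∝ 3·x_2^(-1/3), so MRS = (2/3)·(x_2/x_1)^(1/3) = p_1/p_2.
Solve for the ratio: x_2/x_1 = [(3/2)·p_1/p_2]^(3).
With the ratio pinned down, the budget gives x_1* = M/(p_1 + p_2·(x_2/x_1)) and x_2* = (x_2/x_1)·x_1*.
Numerically x_2/x_1 = 94.818816, so x_1* = 32/(27.36 + 9·94.818816) = 0.0363 and x_2* = 94.818816·0.0363 = 3.4451.
Expenditure on x_2: 9·3.4451 = 31.0059; share = 0.9689.

share on x_2 = 0.9689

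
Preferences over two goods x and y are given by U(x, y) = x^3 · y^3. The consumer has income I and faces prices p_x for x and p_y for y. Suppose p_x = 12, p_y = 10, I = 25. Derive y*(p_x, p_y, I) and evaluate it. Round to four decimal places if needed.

y* = 1.25

Demand: x*(p_x,p_y,I) = 0.5·I/p_x and y* = 0.5·I/p_y.
At p_x=12, p_y=10, I=25: y* = 0.5·25/10 = 1.25.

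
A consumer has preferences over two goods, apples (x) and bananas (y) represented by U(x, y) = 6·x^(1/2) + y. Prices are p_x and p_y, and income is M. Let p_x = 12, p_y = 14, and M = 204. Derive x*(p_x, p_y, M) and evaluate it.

Plugging in: x* = (3·14/12)² = 12.25.

x* = 12.25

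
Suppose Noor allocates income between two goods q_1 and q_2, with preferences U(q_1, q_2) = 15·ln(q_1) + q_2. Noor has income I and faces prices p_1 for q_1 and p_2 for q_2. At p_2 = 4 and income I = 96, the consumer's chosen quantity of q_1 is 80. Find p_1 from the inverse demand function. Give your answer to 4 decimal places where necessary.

p_1 = 0.75

Set MRS = p_1/p_2: (15/q_1)/1 = p_1/p_2.
So q_1*(p_1,p_2) = 15·p_2/p_1, independent of income; and q_2* = (I − 15·p_2)/p_2.
Set q_1* = 80 in the demand function and solve for p_1: p_1 = 0.75.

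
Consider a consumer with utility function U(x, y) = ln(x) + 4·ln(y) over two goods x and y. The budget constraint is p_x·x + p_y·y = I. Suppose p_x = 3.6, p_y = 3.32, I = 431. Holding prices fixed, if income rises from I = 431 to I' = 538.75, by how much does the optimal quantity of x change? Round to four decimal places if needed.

Δx* = 5.9861

MU_x/MU_y = (y)/(4·x); tangency sets this equal to p_x/p_y.
So p_y·y = 4·p_x·x; combined with the budget, a share 0.2 of income goes to x.
Demand: x*(p_x,p_y,I) = 0.2·I/p_x and y* = 0.8·I/p_y.
At p_x=3.6, p_y=3.32, I=431: x* = 0.2·431/3.6 = 23.9444.
At I' = 538.75: x* = 29.9306. Change: 29.9306 − 23.9444 = 5.9861.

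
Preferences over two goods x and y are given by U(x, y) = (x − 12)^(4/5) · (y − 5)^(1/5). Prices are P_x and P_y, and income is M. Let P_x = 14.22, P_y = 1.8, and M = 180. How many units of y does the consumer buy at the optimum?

y* = 5.04

Discretionary income = 180 − 12·14.22 − 5·1.8 = 0.36; y* = 5 + 0.2·0.36/1.8 = 5.04.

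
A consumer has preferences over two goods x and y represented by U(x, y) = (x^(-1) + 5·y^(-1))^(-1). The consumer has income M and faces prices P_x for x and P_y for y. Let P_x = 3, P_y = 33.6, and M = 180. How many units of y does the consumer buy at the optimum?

MU_x ∝ x^(-2), MU_y ∝ 5·y^(-2), so MRS = (1/5)·(y/x)^(2) = P_x/P_y.
Solve for the ratio: y/x = [5·P_x/P_y]^(0.5).
Substitute y = (y/x)·x into the budget: x* = M/(P_x + P_y·(y/x)).
Numerically y/x = 0.668153, so x* = 180/(3 + 33.6·0.668153) = 7.0727 and y* = 0.668153·7.0727 = 4.7257.

y* = 4.7257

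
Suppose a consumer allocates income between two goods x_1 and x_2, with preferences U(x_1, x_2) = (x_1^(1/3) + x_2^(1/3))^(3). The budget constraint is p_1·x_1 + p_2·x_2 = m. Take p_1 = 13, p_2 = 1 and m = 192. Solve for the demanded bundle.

MU_x_1 ∝ x_1^(-2/3), MU_x_2 ∝ x_2^(-2/3), so MRS = (x_2/x_1)^(2/3) = p_1/p_2.
Hence x_2/x_1 = (p_1/p_2)^(1/(2/3)), i.e. raised to the 1.5 power.
Substitute x_2 = (x_2/x_1)·x_1 into the budget: x_1* = m/(p_1 + p_2·(x_2/x_1)).
Numerically x_2/x_1 = 46.872167, so x_1* = 192/(13 + 1·46.872167) = 3.2068 and x_2* = 46.872167·3.2068 = 150.3112.

x_1* = 3.2068, x_2* = 150.3112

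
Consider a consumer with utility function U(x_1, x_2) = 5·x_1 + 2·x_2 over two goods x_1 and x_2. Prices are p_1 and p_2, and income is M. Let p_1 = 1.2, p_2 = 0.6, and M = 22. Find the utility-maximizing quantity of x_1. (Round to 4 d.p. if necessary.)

x_1* = 18.3333

Perfect substitutes: compare marginal utility per dollar. 5/p_1 vs 2/p_2 → 4.1667 vs 3.3333.
x_1 gives more utility per dollar, so spend all income on x_1: x_1* = M/p_1, x_2* = 0.
Numerically: x_1* = 18.3333, x_2* = 0.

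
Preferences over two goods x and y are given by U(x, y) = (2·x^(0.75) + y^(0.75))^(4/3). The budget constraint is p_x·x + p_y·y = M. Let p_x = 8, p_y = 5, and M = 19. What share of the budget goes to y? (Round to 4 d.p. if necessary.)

With the ratio pinned down, the budget gives x* = M/(p_x + p_y·(y/x)) and y* = (y/x)·x*.
Numerically y/x = 0.4096, so x* = 19/(8 + 5·0.4096) = 1.8909 and y* = 0.4096·1.8909 = 0.7745.
Expenditure on y: 5·0.7745 = 3.8726; share = 0.2038.

share on y = 0.2038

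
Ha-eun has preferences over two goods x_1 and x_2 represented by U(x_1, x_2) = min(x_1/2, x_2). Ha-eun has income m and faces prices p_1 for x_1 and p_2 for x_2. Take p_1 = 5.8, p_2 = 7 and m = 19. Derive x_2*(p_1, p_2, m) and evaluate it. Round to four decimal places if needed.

x_2* = 1.0215

With perfect complements, no substitution: consume in ratio x_1:x_2 = 2:1.
Budget: p_1·x_1 + p_2·(1/2)·x_1 = m, so (2·p_1 + p_2)·x_1 = 2·m.
Demand: x_1*(p_1,p_2,m) = 2·m/(2·p_1 + p_2), x_2* = m/(2·p_1 + p_2).
Here 2·5.8 + 7 = 18.6, giving x_2* = 1.0215.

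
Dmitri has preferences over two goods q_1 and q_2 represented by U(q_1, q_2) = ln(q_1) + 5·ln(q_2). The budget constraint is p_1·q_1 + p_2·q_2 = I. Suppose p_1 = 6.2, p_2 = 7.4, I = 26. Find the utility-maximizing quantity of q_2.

Demand: q_1*(p_1,p_2,I) = 1/6·I/p_1 and q_2* = 5/6·I/p_2.
At p_1=6.2, p_2=7.4, I=26: q_2* = 5/6·26/7.4 = 2.9279.

q_2* = 2.9279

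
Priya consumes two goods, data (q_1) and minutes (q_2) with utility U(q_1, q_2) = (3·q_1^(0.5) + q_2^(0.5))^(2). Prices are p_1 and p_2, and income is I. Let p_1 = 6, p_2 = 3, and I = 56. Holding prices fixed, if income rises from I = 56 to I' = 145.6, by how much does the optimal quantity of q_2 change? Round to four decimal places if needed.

Δq_2* = 5.4303

From the CES first-order condition, 3·(q_2/q_1)^(0.5) = p_1/p_2.
Solve for the ratio: q_2/q_1 = [(1/3)·p_1/p_2]^(2).
With the ratio pinned down, the budget gives q_1* = I/(p_1 + p_2·(q_2/q_1)) and q_2* = (q_2/q_1)·q_1*.
Numerically q_2/q_1 = 0.444444, so q_1* = 56/(6 + 3·0.444444) = 7.6364 and q_2* = 0.444444·7.6364 = 3.3939.
At I' = 145.6: q_2* = 8.8242. Change: 8.8242 − 3.3939 = 5.4303.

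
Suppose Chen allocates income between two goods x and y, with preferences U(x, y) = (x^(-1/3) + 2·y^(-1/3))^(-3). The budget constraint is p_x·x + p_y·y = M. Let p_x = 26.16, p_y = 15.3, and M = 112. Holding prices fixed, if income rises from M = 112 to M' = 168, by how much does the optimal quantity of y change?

Δy* = 2.1787

From the CES first-order condition, (1/2)·(y/x)^(4/3) = p_x/p_y.
Hence y/x = (2·p_x/p_y)^(1/(4/3)), i.e. raised to the 0.75 power.
Substitute y = (y/x)·x into the budget: x* = M/(p_x + p_y·(y/x)).
Numerically y/x = 2.514677, so x* = 112/(26.16 + 15.3·2.514677) = 1.7328 and y* = 2.514677·1.7328 = 4.3575.
At M' = 168: y* = 6.5362. Change: 6.5362 − 4.3575 = 2.1787.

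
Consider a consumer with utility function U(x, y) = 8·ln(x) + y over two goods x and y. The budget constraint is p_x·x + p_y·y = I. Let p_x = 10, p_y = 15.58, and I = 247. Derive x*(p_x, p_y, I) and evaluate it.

x* = 12.464

MU_x = 8/x, MU_y = 1. Tangency: 8/x = p_x/p_y.
So x*(p_x,p_y) = 8·p_y/p_x, independent of income; and y* = (I − 8·p_y)/p_y.
At the given prices: x* = 8·15.58/10 = 12.464.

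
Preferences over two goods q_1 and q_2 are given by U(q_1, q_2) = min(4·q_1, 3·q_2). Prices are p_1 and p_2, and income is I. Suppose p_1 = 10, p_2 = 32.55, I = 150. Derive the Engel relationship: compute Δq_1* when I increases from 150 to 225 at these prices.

Demand: q_1*(p_1,p_2,I) = 3·I/(3·p_1 + 4·p_2), q_2* = 4·I/(3·p_1 + 4·p_2).
Here 3·10 + 4·32.55 = 160.2, giving q_1* = 2.809.
At I' = 225: q_1* = 4.2135. Change: 4.2135 − 2.809 = 1.4045.

Δq_1* = 1.4045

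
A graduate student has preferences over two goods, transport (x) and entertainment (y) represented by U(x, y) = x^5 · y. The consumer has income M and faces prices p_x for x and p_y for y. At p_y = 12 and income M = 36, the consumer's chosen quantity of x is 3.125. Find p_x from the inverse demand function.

The MRS is 5·y/x. Set MRS = p_x/p_y.
Rearranging, p_y·y = (1/5)·p_x·x. Substituting into the budget gives p_x·x·(1 + (1/5)) = M.
Demand: x*(p_x,p_y,M) = 5/6·M/p_x and y* = 1/6·M/p_y.
Set x* = 3.125 in the demand function and solve for p_x: p_x = 9.6.

p_x = 9.6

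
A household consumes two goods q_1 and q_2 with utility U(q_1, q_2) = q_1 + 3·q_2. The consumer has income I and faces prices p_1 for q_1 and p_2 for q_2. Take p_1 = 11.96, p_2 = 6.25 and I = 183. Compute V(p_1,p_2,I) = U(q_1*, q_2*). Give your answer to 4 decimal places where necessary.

Perfect substitutes: compare marginal utility per dollar. 1/p_1 vs 3/p_2 → 0.0836 vs 0.48.
q_2 gives more utility per dollar, so spend all income on q_2: q_2* = I/p_2, q_1* = 0.
Numerically: q_1* = 0, q_2* = 29.28.
Utility at the optimum: U(0, 29.28) = 87.84.

V = 87.84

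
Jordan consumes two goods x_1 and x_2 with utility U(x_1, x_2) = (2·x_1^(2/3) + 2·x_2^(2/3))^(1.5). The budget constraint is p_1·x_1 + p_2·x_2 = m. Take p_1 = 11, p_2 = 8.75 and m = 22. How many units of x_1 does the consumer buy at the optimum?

x_1* = 0.7751

MRS = MU_x_1/MU_x_2 = (x_2/x_1)^(1/3). Set equal to p_1/p_2.
Hence x_2/x_1 = (p_1/p_2)^(1/(1/3)), i.e. raised to the 3 power.
With the ratio pinned down, the budget gives x_1* = m/(p_1 + p_2·(x_2/x_1)) and x_2* = (x_2/x_1)·x_1*.
Numerically x_2/x_1 = 1.986799, so x_1* = 22/(11 + 8.75·1.986799) = 0.7751.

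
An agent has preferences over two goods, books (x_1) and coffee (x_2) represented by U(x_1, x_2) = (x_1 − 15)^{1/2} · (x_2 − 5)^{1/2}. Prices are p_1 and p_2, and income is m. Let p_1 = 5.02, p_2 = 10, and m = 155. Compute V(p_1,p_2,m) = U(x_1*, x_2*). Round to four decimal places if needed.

V = 2.0959

Discretionary income = 155 − 15·5.02 − 5·10 = 29.7; x_1* = 15 + 0.5·29.7/5.02 = 17.9582; x_2* = 5 + 0.5·29.7/10 = 6.485.
Utility at the optimum: U(17.9582, 6.485) = 2.0959.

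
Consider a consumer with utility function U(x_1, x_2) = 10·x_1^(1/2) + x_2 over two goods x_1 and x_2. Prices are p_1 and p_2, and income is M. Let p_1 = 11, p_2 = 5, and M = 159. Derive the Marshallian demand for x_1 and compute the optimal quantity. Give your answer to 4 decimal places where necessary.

x_1* = 5.1653

Utility is quasi-linear in x_2; the FOC for x_1 is 5/√x_1 = p_1/p_2.
Solve: √x_1 = 5·p_2/p_1, so x_1*(p_1,p_2) = (5·p_2/p_1)², and x_2* = (M − p_1·x_1*)/p_2.
Plugging in: x_1* = (5·5/11)² = 5.1653.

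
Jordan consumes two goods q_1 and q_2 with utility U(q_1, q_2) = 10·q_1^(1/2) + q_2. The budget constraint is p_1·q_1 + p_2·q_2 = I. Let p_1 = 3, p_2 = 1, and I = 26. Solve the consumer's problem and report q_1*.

q_1* = 2.7778

Thus q_1* = (5·p_2/p_1)² — independent of I — with the rest of income spent on q_2.
Plugging in: q_1* = (5·1/3)² = 2.7778.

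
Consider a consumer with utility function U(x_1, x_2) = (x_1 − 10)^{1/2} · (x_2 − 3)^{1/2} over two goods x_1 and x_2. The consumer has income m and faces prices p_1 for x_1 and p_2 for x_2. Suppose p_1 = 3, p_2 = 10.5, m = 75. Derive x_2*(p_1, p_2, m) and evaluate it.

MRS = (x_2−3)/(x_1−10). Tangency with p_1/p_2 gives x_2−3 = (p_1/p_2)·(x_1−10).
After buying the subsistence bundle (10, 3), a share 0.5 of the remaining income goes to x_1: x_1* = 10 + 0.5·(m − 10p_1 − 3p_2)/p_1.
Discretionary income = 75 − 10·3 − 3·10.5 = 13.5; x_2* = 3 + 0.5·13.5/10.5 = 3.6429.

x_2* = 3.6429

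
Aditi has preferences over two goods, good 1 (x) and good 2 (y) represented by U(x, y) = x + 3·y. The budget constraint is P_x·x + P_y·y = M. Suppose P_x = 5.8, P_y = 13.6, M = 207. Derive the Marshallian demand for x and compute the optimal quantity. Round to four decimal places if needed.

y gives more utility per dollar, so spend all income on y: y* = M/P_y, x* = 0.
Numerically: x* = 0, y* = 15.2206.

x* = 0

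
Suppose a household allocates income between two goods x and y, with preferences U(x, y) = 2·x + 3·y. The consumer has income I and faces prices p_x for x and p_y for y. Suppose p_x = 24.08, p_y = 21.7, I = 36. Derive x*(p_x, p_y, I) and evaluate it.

Numerically: x* = 0, y* = 1.659.

x* = 0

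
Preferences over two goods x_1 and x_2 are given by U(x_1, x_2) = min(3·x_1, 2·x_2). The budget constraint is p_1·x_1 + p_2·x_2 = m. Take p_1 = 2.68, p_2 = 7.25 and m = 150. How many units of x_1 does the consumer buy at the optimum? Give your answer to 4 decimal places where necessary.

x_1* = 11.066

With perfect complements, no substitution: consume in ratio x_1:x_2 = 2:3.
Budget: p_1·x_1 + p_2·(3/2)·x_1 = m, so (2·p_1 + 3·p_2)·x_1 = 2·m.
Demand: x_1*(p_1,p_2,m) = 2·m/(2·p_1 + 3·p_2), x_2* = 3·m/(2·p_1 + 3·p_2).
Here 2·2.68 + 3·7.25 = 27.11, giving x_1* = 11.066.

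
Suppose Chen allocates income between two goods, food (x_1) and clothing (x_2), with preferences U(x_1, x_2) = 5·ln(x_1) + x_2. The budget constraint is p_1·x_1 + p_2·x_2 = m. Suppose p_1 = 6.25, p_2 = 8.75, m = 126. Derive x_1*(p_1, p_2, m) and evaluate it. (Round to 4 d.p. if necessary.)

So x_1*(p_1,p_2) = 5·p_2/p_1, independent of income; and x_2* = (m − 5·p_2)/p_2.
At the given prices: x_1* = 5·8.75/6.25 = 7.

x_1* = 7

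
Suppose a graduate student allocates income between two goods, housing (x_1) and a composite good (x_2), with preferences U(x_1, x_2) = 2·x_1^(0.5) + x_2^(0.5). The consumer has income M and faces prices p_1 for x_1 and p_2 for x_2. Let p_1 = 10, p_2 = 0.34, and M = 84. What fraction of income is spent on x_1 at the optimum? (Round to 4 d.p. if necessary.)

share on x_1 = 0.1197

With the ratio pinned down, the budget gives x_1* = M/(p_1 + p_2·(x_2/x_1)) and x_2* = (x_2/x_1)·x_1*.
Numerically x_2/x_1 = 216.262976, so x_1* = 84/(10 + 0.34·216.262976) = 1.0056 and x_2* = 216.262976·1.0056 = 217.4814.
Expenditure on x_1: 10·1.0056 = 10.0563; share = 0.1197.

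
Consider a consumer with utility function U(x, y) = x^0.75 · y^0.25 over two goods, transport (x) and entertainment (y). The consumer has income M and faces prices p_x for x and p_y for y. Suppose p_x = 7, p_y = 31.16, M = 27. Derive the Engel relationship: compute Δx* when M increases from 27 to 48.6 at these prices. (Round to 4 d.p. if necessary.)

Δx* = 2.3143

Demand: x*(p_x,p_y,M) = 0.75·M/p_x and y* = 0.25·M/p_y.
At p_x=7, p_y=31.16, M=27: x* = 0.75·27/7 = 2.8929.
At M' = 48.6: x* = 5.2071. Change: 5.2071 − 2.8929 = 2.3143.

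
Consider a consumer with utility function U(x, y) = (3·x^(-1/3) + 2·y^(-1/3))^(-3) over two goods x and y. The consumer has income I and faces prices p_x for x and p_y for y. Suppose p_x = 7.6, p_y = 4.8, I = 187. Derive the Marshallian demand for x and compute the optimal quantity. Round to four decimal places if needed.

With the ratio pinned down, the budget gives x* = I/(p_x + p_y·(y/x)) and y* = (y/x)·x*.
Numerically y/x = 1.041384, so x* = 187/(7.6 + 4.8·1.041384) = 14.8429.

x* = 14.8429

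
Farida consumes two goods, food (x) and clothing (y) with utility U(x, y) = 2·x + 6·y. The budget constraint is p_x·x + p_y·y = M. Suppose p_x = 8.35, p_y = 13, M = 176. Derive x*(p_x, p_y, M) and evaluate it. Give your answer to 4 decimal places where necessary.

Linear utility — the consumer picks whichever good has higher MU/price: 2/8.35 = 0.2395 vs 6/13 = 0.4615.
y gives more utility per dollar, so spend all income on y: y* = M/p_y, x* = 0.
Numerically: x* = 0, y* = 13.5385.

x* = 0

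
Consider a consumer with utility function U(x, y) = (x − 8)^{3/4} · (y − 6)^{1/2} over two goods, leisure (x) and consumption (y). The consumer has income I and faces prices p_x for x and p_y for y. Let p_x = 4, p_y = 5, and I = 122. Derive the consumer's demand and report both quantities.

x* = 17, y* = 10.8

This is Cobb-Douglas in (x−8, y−6): tangency gives 0.75·p_y·(y−6) = 0.5·p_x·(x−8).
After buying the subsistence bundle (8, 6), a share 0.6 of the remaining income goes to x: x* = 8 + 0.6·(I − 8p_x − 6p_y)/p_x.
Discretionary income = 122 − 8·4 − 6·5 = 60; x* = 8 + 0.6·60/4 = 17; y* = 6 + 0.4·60/5 = 10.8.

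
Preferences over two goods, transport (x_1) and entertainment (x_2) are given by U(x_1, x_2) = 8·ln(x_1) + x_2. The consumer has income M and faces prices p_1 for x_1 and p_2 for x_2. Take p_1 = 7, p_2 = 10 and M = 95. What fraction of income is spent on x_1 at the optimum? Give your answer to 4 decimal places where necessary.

share on x_1 = 0.8421

So x_1*(p_1,p_2) = 8·p_2/p_1, independent of income; and x_2* = (M − 8·p_2)/p_2.
At the given prices: x_1* = 8·10/7 = 11.4286, and x_2* = 1.5.
Expenditure on x_1: 7·11.4286 = 80; share = 0.8421.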